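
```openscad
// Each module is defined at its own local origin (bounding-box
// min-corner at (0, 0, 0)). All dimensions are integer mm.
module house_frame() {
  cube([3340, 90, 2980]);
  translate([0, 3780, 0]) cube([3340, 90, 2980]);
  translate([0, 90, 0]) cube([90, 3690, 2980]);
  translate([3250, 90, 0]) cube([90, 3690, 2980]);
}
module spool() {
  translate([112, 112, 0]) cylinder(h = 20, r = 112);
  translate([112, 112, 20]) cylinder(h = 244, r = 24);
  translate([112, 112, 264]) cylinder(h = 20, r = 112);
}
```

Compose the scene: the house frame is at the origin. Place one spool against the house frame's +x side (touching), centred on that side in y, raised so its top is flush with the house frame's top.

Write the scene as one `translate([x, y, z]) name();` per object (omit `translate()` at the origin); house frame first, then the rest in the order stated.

house_frame();
translate([3340, 1823, 2696]) spool();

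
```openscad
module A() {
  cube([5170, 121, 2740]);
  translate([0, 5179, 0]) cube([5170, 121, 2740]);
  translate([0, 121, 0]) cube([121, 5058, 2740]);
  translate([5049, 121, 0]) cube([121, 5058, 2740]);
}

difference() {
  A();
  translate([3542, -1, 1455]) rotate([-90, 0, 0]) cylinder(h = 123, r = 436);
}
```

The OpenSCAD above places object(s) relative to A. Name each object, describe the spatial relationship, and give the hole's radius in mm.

A is a house frame. The house frame has a circular hole through its front wall. The hole's radius is 436 mm.

The subtracted cylinder has r = 436 mm.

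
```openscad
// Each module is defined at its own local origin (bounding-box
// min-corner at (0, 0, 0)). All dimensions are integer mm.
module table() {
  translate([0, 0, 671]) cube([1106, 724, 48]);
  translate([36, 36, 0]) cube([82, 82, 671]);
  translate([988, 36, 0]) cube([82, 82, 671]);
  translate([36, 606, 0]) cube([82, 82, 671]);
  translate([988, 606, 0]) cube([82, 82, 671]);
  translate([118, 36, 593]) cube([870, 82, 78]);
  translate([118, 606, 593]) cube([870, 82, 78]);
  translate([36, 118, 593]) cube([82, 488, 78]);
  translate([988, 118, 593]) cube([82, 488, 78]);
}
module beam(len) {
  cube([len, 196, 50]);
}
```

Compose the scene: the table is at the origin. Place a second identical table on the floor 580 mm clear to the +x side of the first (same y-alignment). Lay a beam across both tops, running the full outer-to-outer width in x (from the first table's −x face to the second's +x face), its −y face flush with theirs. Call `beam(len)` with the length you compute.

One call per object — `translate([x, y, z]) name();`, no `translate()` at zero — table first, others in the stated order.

table();
translate([1686, 0, 0]) table();
translate([0, 0, 719]) beam(2792);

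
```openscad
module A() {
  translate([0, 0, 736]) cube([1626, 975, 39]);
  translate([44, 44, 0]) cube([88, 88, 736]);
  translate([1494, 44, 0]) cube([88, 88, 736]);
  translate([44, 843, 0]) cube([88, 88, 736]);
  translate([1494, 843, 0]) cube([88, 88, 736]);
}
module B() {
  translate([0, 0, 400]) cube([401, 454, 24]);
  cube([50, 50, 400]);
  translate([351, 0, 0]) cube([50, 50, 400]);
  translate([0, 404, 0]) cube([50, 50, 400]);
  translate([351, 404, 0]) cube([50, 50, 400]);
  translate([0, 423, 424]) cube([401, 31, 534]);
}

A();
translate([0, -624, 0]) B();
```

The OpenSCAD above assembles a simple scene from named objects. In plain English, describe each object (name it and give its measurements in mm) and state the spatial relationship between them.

A is a table: top 1626 mm (x) × 975 mm (y), 39 mm thick, upper face at z = 775 mm, on four 88×88 mm square legs, each inset 44 mm from the nearest pair of top edges, running from z = 0 to the bottom of the top.

B is a chair: 401×454 mm seat, 24 mm thick, top at z = 424 mm, on four 50 mm square corner legs flush with the seat edges. A 31 mm thick backrest slab spans the full seat width, extending 534 mm above the seat top, its back face flush with the seat's +y edge.

The chair is on the floor beside the table on its −y side.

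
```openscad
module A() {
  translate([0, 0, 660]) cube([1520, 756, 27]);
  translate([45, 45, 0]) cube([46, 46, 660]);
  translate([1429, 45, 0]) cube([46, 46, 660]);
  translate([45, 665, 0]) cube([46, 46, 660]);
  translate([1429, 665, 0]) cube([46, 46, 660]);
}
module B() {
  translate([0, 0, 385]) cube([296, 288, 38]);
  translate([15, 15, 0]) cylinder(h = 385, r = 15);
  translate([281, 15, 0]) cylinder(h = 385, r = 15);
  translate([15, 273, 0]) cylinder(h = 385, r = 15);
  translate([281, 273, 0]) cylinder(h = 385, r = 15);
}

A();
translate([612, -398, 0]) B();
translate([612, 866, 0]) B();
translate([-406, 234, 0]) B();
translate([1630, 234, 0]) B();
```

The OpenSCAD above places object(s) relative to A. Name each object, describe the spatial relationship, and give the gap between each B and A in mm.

Each stool's nearest face is 110 mm from the table's bounding box.

A is a table. B is a stool. Four stools sit around the table at the −y, +y, −x, +x sides. The gap between each stool and the table is 110 mm.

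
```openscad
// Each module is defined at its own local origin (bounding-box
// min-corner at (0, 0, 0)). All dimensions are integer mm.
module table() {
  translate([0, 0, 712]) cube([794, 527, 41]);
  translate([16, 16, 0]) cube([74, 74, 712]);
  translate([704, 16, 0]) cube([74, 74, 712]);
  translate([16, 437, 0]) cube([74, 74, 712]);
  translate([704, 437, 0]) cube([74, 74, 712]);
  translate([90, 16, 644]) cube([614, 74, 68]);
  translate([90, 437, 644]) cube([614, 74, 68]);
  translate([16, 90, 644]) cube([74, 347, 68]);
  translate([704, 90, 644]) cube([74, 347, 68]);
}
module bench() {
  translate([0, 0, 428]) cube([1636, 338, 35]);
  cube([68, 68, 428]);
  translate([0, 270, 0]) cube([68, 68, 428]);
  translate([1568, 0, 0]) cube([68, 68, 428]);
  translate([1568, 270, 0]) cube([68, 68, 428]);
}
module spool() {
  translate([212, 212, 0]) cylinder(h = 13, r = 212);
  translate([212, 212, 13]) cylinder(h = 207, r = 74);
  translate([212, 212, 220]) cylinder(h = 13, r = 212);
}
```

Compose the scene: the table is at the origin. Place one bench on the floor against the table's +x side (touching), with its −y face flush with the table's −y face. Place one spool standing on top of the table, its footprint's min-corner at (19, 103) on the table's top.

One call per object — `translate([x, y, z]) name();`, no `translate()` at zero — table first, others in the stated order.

table();
translate([794, 0, 0]) bench();
translate([19, 103, 753]) spool();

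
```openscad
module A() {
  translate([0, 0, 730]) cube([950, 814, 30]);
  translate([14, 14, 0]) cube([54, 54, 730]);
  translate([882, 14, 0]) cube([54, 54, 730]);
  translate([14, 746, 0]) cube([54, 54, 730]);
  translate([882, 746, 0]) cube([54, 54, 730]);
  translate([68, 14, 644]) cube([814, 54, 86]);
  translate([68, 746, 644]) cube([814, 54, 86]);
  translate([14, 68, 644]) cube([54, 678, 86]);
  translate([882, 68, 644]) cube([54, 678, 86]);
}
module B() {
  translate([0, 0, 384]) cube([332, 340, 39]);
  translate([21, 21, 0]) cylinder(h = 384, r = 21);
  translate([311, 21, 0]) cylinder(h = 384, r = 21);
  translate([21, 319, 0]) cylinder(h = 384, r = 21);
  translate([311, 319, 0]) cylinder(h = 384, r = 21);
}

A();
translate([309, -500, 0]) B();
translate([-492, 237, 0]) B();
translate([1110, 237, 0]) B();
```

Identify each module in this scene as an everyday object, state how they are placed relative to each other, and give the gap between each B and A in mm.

Each stool's nearest face is 160 mm from the table's bounding box.

A is a table. B is a stool. Three stools sit around the table at the −y, −x, +x sides. The gap between each stool and the table is 160 mm.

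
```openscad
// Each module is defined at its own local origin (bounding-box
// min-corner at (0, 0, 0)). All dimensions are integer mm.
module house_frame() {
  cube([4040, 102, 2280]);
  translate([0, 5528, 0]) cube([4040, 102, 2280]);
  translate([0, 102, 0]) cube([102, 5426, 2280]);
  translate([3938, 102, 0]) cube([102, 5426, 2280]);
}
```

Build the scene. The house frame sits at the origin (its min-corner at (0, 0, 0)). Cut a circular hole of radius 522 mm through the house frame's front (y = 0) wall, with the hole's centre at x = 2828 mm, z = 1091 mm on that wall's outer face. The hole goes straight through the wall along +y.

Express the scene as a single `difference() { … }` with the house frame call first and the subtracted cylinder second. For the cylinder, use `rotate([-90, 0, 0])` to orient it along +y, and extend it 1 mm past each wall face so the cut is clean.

difference() {
  house_frame();
  translate([2828, -1, 1091]) rotate([-90, 0, 0]) cylinder(h = 104, r = 522);
}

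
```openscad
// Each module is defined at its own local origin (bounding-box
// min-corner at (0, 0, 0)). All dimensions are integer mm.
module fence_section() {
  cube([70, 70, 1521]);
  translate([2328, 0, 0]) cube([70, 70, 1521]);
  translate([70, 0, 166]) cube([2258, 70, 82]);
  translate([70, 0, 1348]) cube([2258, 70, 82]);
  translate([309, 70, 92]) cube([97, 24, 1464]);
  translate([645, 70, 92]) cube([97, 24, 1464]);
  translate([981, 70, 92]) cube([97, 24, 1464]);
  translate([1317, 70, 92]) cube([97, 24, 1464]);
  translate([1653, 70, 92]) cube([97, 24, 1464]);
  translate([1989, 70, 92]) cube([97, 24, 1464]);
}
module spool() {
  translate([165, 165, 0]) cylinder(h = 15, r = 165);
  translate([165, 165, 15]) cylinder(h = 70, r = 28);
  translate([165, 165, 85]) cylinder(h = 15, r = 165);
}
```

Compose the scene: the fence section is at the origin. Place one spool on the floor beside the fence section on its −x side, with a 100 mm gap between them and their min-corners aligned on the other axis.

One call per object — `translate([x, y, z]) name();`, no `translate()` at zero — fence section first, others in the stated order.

fence_section();
translate([-430, 0, 0]) spool();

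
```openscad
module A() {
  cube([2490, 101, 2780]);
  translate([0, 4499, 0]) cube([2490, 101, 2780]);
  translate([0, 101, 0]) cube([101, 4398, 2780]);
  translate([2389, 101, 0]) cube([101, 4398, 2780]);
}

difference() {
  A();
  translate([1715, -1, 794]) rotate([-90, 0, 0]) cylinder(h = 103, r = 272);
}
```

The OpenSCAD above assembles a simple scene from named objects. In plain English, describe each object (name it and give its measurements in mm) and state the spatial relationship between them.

A is a box-shaped house frame (walls only): outside footprint 2490×4600 mm, wall height 2780 mm, wall thickness 101 mm. The two y-facing walls run the full x-width; the two x-facing walls fit between the inner faces of the y-facing walls.

The house frame has a circular hole of radius 272 mm through its front wall, centred at (x = 1715, z = 794).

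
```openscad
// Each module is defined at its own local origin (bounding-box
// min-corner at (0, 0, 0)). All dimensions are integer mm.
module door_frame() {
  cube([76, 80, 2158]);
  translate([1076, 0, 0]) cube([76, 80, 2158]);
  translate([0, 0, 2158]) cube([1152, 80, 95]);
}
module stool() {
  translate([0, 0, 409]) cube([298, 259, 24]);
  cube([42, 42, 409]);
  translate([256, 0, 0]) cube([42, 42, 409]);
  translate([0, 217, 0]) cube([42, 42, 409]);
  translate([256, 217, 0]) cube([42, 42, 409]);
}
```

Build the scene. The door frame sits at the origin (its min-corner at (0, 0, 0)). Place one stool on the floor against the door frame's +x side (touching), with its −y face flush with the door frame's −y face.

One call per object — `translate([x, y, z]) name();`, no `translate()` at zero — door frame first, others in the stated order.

door_frame();
translate([1152, 0, 0]) stool();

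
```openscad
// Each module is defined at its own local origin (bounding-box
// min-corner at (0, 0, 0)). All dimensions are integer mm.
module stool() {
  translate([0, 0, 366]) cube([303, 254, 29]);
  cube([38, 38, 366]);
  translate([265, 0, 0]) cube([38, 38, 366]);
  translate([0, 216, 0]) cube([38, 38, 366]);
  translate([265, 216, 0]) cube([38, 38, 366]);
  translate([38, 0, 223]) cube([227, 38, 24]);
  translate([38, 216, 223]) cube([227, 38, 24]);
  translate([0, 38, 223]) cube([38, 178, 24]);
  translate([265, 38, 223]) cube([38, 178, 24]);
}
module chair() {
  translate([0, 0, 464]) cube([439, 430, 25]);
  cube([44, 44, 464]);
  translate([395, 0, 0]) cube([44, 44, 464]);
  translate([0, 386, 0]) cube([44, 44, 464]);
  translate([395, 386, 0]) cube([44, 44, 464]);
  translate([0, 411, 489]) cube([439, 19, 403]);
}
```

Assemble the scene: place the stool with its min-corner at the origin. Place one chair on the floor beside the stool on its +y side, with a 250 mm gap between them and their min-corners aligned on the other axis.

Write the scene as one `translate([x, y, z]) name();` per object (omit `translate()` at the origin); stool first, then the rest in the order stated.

stool();
translate([0, 504, 0]) chair();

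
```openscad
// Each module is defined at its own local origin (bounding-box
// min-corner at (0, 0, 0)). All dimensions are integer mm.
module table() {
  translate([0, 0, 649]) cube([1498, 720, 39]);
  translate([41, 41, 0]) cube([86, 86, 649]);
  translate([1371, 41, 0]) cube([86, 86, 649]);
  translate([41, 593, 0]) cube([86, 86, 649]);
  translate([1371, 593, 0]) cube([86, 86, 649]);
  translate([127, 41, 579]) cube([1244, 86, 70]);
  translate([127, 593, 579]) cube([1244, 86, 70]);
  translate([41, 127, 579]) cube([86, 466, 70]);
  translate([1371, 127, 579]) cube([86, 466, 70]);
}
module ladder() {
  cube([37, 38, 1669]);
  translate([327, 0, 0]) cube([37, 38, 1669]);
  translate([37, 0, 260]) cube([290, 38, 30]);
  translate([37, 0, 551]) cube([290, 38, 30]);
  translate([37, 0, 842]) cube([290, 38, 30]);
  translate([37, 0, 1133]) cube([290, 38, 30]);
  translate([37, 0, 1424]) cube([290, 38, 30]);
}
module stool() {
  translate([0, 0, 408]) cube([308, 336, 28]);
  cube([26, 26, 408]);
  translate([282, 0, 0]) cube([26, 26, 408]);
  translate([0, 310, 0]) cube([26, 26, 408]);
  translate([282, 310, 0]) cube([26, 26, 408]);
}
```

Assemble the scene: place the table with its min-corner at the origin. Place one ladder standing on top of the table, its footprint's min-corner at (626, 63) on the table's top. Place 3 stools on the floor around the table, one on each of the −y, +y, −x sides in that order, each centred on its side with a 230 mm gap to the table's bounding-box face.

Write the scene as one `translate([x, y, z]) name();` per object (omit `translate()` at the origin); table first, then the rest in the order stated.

table();
translate([626, 63, 688]) ladder();
translate([595, -566, 0]) stool();
translate([595, 950, 0]) stool();
translate([-538, 192, 0]) stool();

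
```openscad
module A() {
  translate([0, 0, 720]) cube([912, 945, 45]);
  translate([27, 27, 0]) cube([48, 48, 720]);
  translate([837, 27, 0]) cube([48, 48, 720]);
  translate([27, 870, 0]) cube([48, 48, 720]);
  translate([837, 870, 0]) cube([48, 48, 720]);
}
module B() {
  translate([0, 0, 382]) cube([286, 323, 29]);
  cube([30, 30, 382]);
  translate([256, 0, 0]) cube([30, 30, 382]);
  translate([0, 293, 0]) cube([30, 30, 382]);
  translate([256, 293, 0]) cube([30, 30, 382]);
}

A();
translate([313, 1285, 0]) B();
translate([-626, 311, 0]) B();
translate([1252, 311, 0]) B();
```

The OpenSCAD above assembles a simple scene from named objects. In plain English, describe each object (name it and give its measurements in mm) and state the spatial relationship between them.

A is a table with a 912×945 mm rectangular top, 45 mm thick, top surface at z = 765 mm, supported by four 48×48 mm square legs, each inset 27 mm from the nearest pair of top edges, running from the floor.

B is a four-legged stool. The seat is a 286×323×29 mm slab whose top surface is at z = 411 mm; four square legs, each 30×30 mm in cross-section, run from the floor (z = 0) to the underside of the seat, each flush with a corner of the seat.

Three stools sit around the table at the +y, −x, +x sides.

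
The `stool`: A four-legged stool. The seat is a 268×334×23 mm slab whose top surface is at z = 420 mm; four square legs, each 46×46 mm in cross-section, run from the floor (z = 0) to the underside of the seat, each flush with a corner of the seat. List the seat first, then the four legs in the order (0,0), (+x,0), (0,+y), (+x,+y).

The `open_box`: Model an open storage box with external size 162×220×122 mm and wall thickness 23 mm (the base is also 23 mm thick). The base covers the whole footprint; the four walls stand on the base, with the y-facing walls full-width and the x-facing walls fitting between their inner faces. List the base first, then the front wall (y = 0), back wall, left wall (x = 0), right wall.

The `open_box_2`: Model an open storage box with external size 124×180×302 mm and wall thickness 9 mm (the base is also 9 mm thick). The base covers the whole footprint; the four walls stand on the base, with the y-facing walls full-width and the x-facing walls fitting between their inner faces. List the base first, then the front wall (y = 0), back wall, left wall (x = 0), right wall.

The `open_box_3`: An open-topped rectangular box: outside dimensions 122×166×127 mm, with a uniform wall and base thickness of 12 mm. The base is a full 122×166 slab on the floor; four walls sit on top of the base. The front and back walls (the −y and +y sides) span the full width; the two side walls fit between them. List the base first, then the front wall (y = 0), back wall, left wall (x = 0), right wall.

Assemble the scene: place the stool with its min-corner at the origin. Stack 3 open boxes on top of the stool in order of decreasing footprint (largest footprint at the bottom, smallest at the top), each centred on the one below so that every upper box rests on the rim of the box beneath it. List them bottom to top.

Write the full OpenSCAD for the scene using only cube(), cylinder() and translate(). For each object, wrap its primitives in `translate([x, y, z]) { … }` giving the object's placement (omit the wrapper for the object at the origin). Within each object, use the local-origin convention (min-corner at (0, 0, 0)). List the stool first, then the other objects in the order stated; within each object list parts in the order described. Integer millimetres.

translate([0, 0, 397]) cube([268, 334, 23]);
cube([46, 46, 397]);
translate([222, 0, 0]) cube([46, 46, 397]);
translate([0, 288, 0]) cube([46, 46, 397]);
translate([222, 288, 0]) cube([46, 46, 397]);
translate([53, 57, 420]) {
  cube([162, 220, 23]);
  translate([0, 0, 23]) cube([162, 23, 99]);
  translate([0, 197, 23]) cube([162, 23, 99]);
  translate([0, 23, 23]) cube([23, 174, 99]);
  translate([139, 23, 23]) cube([23, 174, 99]);
}
translate([72, 77, 542]) {
  cube([124, 180, 9]);
  translate([0, 0, 9]) cube([124, 9, 293]);
  translate([0, 171, 9]) cube([124, 9, 293]);
  translate([0, 9, 9]) cube([9, 162, 293]);
  translate([115, 9, 9]) cube([9, 162, 293]);
}
translate([73, 84, 844]) {
  cube([122, 166, 12]);
  translate([0, 0, 12]) cube([122, 12, 115]);
  translate([0, 154, 12]) cube([122, 12, 115]);
  translate([0, 12, 12]) cube([12, 142, 115]);
  translate([110, 12, 12]) cube([12, 142, 115]);
}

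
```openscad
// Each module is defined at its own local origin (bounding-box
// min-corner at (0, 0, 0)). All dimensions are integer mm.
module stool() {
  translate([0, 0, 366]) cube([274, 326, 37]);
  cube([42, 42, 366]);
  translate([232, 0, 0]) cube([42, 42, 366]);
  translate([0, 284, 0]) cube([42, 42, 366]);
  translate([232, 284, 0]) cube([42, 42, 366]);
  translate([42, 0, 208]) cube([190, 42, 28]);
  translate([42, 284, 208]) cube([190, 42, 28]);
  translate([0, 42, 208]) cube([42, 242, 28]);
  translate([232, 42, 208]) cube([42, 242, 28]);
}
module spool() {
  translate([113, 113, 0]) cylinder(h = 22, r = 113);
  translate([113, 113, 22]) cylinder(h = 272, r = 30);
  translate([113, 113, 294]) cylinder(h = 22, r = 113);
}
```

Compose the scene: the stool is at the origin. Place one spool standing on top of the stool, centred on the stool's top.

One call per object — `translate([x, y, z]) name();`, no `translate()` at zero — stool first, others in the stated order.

stool();
translate([24, 50, 403]) spool();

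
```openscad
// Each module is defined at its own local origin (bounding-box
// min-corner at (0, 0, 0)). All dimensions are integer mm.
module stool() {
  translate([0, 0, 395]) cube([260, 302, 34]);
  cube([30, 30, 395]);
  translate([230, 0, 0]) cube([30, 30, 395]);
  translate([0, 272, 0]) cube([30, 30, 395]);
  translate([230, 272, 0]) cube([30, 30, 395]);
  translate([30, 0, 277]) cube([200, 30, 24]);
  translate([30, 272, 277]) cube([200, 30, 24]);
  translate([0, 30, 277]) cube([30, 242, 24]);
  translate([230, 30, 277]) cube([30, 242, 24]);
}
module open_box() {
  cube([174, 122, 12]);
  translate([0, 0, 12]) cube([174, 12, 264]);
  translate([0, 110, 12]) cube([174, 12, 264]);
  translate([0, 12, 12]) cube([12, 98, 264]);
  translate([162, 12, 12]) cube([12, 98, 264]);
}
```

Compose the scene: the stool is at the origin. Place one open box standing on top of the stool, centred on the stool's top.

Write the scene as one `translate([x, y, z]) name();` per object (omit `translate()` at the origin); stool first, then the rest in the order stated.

stool();
translate([43, 90, 429]) open_box();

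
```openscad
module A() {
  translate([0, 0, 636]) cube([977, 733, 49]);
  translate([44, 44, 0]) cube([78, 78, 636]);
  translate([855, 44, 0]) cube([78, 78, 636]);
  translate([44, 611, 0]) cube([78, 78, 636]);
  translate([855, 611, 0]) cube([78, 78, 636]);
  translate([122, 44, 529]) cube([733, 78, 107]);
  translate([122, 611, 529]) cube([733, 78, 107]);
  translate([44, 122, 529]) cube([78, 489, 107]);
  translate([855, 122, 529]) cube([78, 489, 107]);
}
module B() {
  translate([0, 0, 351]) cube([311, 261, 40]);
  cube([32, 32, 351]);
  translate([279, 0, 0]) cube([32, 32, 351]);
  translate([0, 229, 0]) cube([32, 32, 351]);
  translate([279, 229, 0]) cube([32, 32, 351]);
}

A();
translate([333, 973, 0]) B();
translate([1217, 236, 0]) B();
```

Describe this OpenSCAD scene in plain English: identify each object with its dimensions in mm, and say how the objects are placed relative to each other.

A is a table: top 977 mm (x) × 733 mm (y), 49 mm thick, upper face at z = 685 mm, on four 78×78 mm square legs, each inset 44 mm from the nearest pair of top edges, running from z = 0 to the bottom of the top. Four apron rails, 78 mm thick and 107 mm tall, run between adjacent legs with their top edges flush with the underside of the top and their outer faces flush with the legs' outer faces.

B is a four-legged stool. The seat is 311×261 mm, 40 mm thick, top at z = 391 mm. It stands on four square legs, each 32×32 mm in cross-section, from z = 0 to the seat underside, each flush with a corner of the seat.

Two stools sit around the table at the +y, +x sides.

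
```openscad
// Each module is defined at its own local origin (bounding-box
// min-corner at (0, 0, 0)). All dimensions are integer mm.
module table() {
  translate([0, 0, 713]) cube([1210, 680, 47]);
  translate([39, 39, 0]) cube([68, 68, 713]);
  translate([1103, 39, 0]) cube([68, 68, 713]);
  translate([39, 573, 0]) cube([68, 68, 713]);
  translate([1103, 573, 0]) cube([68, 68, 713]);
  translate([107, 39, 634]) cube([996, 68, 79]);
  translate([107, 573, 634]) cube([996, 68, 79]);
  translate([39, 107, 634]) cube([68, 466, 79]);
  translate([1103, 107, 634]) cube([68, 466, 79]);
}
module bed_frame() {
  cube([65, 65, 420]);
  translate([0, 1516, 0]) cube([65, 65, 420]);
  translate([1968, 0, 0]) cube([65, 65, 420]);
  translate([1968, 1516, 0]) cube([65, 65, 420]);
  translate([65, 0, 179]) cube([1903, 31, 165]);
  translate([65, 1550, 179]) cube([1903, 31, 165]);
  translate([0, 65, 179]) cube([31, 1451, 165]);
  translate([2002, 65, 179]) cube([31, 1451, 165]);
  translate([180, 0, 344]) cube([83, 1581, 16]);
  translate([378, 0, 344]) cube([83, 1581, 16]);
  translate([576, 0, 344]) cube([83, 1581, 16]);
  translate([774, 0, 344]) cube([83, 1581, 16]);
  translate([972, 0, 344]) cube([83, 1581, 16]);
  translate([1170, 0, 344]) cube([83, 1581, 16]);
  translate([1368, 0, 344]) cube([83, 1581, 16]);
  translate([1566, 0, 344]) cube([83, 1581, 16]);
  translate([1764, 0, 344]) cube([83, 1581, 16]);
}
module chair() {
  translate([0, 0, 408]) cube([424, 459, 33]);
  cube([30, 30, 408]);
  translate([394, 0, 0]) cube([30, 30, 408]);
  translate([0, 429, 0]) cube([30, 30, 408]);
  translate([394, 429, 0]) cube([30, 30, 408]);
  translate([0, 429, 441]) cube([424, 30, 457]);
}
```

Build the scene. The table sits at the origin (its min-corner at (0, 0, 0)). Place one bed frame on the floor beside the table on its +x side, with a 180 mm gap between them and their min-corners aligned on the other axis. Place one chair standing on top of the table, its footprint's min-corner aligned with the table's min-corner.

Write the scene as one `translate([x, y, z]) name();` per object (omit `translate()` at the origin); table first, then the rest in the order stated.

table();
translate([1390, 0, 0]) bed_frame();
translate([0, 0, 760]) chair();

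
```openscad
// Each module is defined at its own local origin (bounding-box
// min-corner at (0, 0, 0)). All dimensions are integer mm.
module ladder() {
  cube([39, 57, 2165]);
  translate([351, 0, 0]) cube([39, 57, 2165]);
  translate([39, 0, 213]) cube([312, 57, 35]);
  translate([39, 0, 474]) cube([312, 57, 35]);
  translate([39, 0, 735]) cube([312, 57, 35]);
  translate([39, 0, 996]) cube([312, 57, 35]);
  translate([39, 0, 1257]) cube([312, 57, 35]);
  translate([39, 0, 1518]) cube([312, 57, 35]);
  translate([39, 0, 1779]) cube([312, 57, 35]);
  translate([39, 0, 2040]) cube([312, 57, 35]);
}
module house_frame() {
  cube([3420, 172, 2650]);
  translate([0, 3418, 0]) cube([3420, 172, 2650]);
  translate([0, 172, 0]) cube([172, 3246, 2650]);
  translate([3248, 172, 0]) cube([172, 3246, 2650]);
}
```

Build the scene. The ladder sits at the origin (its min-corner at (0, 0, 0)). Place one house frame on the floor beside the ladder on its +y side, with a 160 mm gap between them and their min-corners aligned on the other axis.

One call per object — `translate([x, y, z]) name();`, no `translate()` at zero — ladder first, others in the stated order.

ladder();
translate([0, 217, 0]) house_frame();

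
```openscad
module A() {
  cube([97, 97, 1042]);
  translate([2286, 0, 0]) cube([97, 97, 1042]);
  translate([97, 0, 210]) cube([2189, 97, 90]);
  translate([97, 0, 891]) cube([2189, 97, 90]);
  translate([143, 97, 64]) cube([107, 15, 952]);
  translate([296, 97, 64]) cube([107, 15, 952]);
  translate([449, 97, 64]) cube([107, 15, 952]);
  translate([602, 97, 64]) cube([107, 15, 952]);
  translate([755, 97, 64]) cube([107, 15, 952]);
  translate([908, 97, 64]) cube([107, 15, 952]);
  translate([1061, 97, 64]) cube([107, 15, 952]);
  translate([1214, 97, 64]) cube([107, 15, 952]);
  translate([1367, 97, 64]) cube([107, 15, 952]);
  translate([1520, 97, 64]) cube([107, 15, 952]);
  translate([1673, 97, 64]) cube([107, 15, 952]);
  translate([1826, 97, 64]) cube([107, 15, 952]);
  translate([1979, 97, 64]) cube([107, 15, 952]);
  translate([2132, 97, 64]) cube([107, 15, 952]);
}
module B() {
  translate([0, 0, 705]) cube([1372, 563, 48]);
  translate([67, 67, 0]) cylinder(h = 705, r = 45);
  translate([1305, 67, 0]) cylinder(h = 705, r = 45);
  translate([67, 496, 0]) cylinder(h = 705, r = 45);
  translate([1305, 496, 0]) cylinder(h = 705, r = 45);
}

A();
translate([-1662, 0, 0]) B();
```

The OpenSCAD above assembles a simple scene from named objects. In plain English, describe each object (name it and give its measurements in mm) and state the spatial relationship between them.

A is a fence section. Two 97×97 mm posts, 1042 mm tall, stand on the floor with a clear span of 2189 mm between their inner faces. Two horizontal rails of 97×90 mm section span the gap between the posts with their undersides at z = 210 mm and z = 891 mm, flush with the posts' −y face. 14 pickets, each 107 mm wide, 15 mm thick and 952 mm tall, are fixed to the +y face of the rails with their bottoms at z = 64 mm, evenly spaced across the span with equal gaps (rounded down to the nearest mm) at the −x end and between each pair — any rounding remainder accumulates at the +x end.

B is a table: top 1372 mm (x) × 563 mm (y), 48 mm thick, upper face at z = 753 mm, on four round legs of 90 mm diameter, each leg's bounding box inset 22 mm from the nearest pair of top edges, running from z = 0 to the bottom of the top.

The table is on the floor beside the fence section on its −x side.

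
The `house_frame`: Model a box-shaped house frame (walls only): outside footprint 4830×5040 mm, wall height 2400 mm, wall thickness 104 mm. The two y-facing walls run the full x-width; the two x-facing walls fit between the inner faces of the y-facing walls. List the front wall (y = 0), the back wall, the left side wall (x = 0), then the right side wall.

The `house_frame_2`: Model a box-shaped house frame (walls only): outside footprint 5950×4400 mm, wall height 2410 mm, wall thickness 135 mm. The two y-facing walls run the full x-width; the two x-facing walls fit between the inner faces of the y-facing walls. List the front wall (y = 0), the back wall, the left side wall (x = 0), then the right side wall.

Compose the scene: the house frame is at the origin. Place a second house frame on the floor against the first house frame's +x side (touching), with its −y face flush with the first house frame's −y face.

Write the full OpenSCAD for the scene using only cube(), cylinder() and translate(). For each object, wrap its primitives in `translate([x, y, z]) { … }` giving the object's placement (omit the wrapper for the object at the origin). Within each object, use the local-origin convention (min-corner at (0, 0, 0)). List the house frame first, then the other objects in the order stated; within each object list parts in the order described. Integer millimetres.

cube([4830, 104, 2400]);
translate([0, 4936, 0]) cube([4830, 104, 2400]);
translate([0, 104, 0]) cube([104, 4832, 2400]);
translate([4726, 104, 0]) cube([104, 4832, 2400]);
translate([4830, 0, 0]) {
  cube([5950, 135, 2410]);
  translate([0, 4265, 0]) cube([5950, 135, 2410]);
  translate([0, 135, 0]) cube([135, 4130, 2410]);
  translate([5815, 135, 0]) cube([135, 4130, 2410]);
}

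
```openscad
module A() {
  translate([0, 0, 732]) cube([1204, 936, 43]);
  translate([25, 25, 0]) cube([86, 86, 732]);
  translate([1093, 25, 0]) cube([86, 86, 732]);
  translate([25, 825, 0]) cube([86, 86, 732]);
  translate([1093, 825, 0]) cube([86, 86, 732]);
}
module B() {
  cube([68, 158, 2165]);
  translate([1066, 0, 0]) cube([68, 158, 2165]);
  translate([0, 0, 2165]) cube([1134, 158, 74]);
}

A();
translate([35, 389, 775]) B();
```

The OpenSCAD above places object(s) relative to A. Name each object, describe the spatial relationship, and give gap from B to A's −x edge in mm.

The door frame's min-x is at 35; the table's min-x is 0; gap = 35 mm.

A is a table. B is a door frame. The door frame is on top of the table, centred. The gap from the door frame to the table's −x edge is 35 mm.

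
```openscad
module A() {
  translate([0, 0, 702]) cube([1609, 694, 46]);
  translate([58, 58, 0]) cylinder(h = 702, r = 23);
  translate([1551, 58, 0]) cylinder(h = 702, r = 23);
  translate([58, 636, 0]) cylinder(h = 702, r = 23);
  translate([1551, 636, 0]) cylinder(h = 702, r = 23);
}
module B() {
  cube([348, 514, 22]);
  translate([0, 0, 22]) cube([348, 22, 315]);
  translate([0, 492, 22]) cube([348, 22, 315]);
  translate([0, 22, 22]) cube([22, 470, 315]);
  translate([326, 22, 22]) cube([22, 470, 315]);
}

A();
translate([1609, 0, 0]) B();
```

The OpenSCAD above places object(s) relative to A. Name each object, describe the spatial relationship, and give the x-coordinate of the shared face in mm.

A is a table. B is an open box. The open box is against the table's +x side, with their −y faces flush. The x-coordinate of the shared face is 1609 mm.

The table's +x face and the open box's −x face are both at x = 1609 mm.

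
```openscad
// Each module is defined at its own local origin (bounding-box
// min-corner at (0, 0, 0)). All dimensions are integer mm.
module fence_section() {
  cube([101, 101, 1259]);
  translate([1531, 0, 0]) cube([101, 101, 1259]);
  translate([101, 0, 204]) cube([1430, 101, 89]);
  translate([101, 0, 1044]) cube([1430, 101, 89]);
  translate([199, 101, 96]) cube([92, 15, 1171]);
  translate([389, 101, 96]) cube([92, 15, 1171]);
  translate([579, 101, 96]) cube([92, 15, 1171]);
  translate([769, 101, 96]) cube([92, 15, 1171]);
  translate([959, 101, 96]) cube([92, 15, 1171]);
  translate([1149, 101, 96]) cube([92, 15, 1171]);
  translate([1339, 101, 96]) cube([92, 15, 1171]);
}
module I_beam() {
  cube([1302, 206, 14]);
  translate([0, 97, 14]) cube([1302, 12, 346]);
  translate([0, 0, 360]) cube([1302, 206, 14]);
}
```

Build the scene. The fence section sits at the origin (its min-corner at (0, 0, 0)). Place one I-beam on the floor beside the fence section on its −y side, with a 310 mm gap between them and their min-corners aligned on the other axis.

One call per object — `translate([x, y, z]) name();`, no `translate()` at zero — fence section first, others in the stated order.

fence_section();
translate([0, -516, 0]) I_beam();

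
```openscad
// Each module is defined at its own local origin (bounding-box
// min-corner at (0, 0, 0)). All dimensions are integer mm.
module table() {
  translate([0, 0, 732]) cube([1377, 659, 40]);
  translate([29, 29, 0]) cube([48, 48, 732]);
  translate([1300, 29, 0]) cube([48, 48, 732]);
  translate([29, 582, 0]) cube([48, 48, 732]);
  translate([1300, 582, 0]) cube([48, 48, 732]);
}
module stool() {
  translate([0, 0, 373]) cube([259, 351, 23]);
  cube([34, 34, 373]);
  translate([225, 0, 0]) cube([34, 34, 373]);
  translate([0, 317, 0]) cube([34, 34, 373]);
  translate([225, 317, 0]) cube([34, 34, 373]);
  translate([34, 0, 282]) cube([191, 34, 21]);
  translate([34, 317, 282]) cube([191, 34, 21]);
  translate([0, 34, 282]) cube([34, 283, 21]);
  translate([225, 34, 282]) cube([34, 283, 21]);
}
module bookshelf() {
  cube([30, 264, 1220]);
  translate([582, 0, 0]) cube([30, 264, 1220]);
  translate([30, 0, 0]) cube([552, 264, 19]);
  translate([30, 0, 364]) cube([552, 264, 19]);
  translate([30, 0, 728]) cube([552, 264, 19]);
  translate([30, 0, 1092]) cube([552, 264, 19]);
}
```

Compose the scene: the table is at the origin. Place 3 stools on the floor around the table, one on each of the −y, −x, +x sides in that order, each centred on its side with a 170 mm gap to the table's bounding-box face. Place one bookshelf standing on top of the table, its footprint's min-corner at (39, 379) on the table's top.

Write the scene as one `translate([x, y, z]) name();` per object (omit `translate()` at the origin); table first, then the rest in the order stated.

table();
translate([559, -521, 0]) stool();
translate([-429, 154, 0]) stool();
translate([1547, 154, 0]) stool();
translate([39, 379, 772]) bookshelf();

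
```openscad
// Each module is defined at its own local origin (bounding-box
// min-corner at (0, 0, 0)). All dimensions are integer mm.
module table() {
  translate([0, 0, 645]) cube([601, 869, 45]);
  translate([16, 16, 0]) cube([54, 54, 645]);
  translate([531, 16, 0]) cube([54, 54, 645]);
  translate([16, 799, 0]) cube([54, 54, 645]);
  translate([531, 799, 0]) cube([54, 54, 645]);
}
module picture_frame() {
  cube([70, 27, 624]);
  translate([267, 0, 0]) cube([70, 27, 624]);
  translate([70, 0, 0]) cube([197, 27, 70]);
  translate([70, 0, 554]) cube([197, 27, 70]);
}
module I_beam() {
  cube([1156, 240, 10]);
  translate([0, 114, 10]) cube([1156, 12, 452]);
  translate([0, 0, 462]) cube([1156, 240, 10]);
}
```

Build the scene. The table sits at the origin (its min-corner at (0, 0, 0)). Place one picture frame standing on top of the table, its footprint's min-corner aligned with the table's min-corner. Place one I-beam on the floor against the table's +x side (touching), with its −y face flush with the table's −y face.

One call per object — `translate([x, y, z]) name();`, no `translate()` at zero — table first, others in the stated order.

table();
translate([0, 0, 690]) picture_frame();
translate([601, 0, 0]) I_beam();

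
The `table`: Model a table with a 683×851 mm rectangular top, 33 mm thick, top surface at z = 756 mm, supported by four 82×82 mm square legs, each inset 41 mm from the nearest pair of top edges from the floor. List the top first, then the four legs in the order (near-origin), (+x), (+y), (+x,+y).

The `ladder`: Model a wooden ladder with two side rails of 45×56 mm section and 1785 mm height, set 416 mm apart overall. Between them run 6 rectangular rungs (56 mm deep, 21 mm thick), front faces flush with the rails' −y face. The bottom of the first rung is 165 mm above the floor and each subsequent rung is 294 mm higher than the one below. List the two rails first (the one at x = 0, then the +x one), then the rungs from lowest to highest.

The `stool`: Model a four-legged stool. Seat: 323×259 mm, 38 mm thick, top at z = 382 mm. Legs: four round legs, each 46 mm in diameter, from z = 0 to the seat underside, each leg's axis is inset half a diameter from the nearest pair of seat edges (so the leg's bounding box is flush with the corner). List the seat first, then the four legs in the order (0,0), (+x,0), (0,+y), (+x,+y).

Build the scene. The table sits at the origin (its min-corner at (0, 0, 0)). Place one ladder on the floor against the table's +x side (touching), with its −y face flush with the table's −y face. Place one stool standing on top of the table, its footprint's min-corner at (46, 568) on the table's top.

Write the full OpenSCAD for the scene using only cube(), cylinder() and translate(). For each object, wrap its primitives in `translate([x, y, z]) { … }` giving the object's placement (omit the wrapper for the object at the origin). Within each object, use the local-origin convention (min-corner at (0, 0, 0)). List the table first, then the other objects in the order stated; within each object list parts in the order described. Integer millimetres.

translate([0, 0, 723]) cube([683, 851, 33]);
translate([41, 41, 0]) cube([82, 82, 723]);
translate([560, 41, 0]) cube([82, 82, 723]);
translate([41, 728, 0]) cube([82, 82, 723]);
translate([560, 728, 0]) cube([82, 82, 723]);
translate([683, 0, 0]) {
  cube([45, 56, 1785]);
  translate([371, 0, 0]) cube([45, 56, 1785]);
  translate([45, 0, 165]) cube([326, 56, 21]);
  translate([45, 0, 459]) cube([326, 56, 21]);
  translate([45, 0, 753]) cube([326, 56, 21]);
  translate([45, 0, 1047]) cube([326, 56, 21]);
  translate([45, 0, 1341]) cube([326, 56, 21]);
  translate([45, 0, 1635]) cube([326, 56, 21]);
}
translate([46, 568, 756]) {
  translate([0, 0, 344]) cube([323, 259, 38]);
  translate([23, 23, 0]) cylinder(h = 344, r = 23);
  translate([300, 23, 0]) cylinder(h = 344, r = 23);
  translate([23, 236, 0]) cylinder(h = 344, r = 23);
  translate([300, 236, 0]) cylinder(h = 344, r = 23);
}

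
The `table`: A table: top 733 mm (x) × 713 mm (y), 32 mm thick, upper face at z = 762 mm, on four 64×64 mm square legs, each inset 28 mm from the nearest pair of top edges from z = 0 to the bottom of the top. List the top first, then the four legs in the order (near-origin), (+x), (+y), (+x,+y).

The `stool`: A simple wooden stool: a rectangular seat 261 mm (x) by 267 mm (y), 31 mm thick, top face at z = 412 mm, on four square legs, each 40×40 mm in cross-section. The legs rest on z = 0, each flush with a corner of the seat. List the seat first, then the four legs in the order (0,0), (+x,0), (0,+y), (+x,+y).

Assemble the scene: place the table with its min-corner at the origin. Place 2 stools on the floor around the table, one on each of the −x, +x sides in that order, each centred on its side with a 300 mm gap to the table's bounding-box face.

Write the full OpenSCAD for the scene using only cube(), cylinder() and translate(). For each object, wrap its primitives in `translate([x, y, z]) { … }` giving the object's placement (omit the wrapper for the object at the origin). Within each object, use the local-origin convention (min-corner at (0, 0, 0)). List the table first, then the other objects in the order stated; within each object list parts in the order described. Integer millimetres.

translate([0, 0, 730]) cube([733, 713, 32]);
translate([28, 28, 0]) cube([64, 64, 730]);
translate([641, 28, 0]) cube([64, 64, 730]);
translate([28, 621, 0]) cube([64, 64, 730]);
translate([641, 621, 0]) cube([64, 64, 730]);
translate([-561, 223, 0]) {
  translate([0, 0, 381]) cube([261, 267, 31]);
  cube([40, 40, 381]);
  translate([221, 0, 0]) cube([40, 40, 381]);
  translate([0, 227, 0]) cube([40, 40, 381]);
  translate([221, 227, 0]) cube([40, 40, 381]);
}
translate([1033, 223, 0]) {
  translate([0, 0, 381]) cube([261, 267, 31]);
  cube([40, 40, 381]);
  translate([221, 0, 0]) cube([40, 40, 381]);
  translate([0, 227, 0]) cube([40, 40, 381]);
  translate([221, 227, 0]) cube([40, 40, 381]);
}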